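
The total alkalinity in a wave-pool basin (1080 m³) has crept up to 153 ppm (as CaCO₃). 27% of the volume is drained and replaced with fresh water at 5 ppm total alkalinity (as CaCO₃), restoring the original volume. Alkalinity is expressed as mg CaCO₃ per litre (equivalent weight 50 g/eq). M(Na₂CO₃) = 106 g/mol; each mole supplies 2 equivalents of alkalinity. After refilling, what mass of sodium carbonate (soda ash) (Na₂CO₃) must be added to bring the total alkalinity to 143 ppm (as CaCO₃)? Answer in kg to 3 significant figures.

Volume: 1080 m³ = 1,080,000 L.
After draining 27% and refilling: 153 × 0.73 + 5 × 0.27 = 113.04 ppm.
Deficit to target: 143 − 113.04 = 29.96 mg/L.
As CaCO₃: 29.96 mg/L × 1,080,000 L = 32,360 g; ÷ 50 g/eq ÷ 2 = 323.6 mol Na₂CO₃.
Mass: 323.6 × 106 = 34,300 g.

34.3 kg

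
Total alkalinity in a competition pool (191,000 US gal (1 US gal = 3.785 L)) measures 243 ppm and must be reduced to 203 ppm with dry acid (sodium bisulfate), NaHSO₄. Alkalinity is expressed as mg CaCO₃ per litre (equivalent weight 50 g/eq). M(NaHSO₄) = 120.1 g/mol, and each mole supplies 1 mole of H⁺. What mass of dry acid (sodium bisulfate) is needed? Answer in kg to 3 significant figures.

69.5 kg

Volume: 191,000 US gal × 3.785 L/gal = 722,935 L.
Alkalinity to neutralize: (243 − 203) = 40 mg/L as CaCO₃ × 722,935 L = 28,920 g as CaCO₃.
Equivalents of H⁺ required: 28,920 ÷ 50 g/eq = 578.3 eq = 578.3 mol NaHSO₄.
Mass of NaHSO₄: 578.3 × 120.1 = 69,460 g.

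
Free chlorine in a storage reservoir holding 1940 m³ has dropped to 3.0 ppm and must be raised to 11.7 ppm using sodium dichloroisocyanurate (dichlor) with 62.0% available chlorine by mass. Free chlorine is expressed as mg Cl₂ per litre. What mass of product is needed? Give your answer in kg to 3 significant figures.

Volume: 1940 m³ = 1,940,000 L.
Chlorine deficit: 11.7 − 3.0 = 8.7 ppm = 8.7 mg/L as Cl₂.
Cl₂ equivalent needed: 8.7 mg/L × 1,940,000 L = 16,880,000 mg = 16,880 g.
Product at 62.0% available chlorine: 16,880 / 0.62 = 27,220 g.

27.2 kg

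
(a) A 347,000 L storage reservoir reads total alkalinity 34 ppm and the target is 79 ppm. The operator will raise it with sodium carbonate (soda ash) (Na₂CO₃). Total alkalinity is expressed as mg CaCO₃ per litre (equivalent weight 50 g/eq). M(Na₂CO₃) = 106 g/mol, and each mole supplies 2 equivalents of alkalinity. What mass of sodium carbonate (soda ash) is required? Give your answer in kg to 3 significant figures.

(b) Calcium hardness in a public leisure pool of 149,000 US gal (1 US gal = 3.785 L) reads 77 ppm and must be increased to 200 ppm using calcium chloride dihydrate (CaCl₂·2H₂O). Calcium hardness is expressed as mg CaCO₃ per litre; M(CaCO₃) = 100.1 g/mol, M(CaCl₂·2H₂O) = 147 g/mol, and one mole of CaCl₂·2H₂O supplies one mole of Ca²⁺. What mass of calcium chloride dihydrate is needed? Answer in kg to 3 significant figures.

(a) 16.6 kg; (b) 102 kg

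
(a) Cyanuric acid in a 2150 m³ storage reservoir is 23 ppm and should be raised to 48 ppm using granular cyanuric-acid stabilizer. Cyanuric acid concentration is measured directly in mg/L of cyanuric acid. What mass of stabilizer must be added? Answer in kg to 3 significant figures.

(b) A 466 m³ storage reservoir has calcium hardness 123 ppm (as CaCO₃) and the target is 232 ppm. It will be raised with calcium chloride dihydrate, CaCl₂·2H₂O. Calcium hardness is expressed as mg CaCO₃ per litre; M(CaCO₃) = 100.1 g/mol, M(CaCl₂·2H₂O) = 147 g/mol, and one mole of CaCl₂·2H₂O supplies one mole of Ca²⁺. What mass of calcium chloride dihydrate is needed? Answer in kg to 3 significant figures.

(a) 53.8 kg; (b) 74.6 kg

(a) Volume: 2150 m³ = 2,150,000 L.
(a) CYA to add: (48 − 23) = 25 mg/L × 2,150,000 L = 53,750 g cyanuric acid.

(b) Volume: 466 m³ = 466,000 L.
(b) Hardness to add: (232 − 123) = 109 mg/L as CaCO₃ × 466,000 L = 50,790 g as CaCO₃.
(b) Moles of Ca²⁺ (1 mol Ca²⁺ ≡ 1 mol CaCO₃): 50,790 / 100.1 g/mol = 507.4 mol.
(b) Mass of CaCl₂·2H₂O: 507.4 × 147 = 74,590 g.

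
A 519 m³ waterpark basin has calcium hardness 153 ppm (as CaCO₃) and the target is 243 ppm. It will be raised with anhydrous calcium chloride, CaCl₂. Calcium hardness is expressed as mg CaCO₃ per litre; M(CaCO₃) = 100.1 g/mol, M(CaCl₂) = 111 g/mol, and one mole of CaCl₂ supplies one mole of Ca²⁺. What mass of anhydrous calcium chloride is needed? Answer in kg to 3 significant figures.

Volume: 519 m³ = 519,000 L.
Hardness to add: (243 − 153) = 90 mg/L as CaCO₃ × 519,000 L = 46,710 g as CaCO₃.
Moles of Ca²⁺ (1 mol Ca²⁺ ≡ 1 mol CaCO₃): 46,710 / 100.1 g/mol = 466.6 mol.
Mass of CaCl₂: 466.6 × 111 = 51,800 g.

51.8 kg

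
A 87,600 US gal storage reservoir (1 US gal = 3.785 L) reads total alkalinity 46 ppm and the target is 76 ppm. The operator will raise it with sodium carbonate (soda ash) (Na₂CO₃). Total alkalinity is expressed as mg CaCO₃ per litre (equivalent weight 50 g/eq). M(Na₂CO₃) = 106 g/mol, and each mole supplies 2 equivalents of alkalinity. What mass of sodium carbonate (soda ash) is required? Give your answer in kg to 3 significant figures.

Volume: 87,600 US gal × 3.785 L/gal = 331,566 L.
Alkalinity to add: (76 − 46) = 30 mg/L as CaCO₃ × 331,566 L = 9947 g as CaCO₃.
Equivalents: 9947 g ÷ 50 g/eq = 198.9 eq.
Each mole of Na₂CO₃ supplies 2 eq, so 198.9 / 2 = 99.47 mol.
Mass: 99.47 mol × 106 g/mol = 10,540 g.

10.5 kg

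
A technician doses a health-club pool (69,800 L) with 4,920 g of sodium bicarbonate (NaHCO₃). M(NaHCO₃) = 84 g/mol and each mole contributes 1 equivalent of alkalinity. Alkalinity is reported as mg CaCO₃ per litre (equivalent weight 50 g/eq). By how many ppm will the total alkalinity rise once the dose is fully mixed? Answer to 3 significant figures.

42.0 ppm

Moles of NaHCO₃: 4,920 g ÷ 84 g/mol = 58.57 mol → 58.57 eq of alkalinity.
As CaCO₃: 58.57 eq × 50 g/eq = 2929 g.
Rise: 2929 g / 69,800 L × 1000 = 41.96 mg/L.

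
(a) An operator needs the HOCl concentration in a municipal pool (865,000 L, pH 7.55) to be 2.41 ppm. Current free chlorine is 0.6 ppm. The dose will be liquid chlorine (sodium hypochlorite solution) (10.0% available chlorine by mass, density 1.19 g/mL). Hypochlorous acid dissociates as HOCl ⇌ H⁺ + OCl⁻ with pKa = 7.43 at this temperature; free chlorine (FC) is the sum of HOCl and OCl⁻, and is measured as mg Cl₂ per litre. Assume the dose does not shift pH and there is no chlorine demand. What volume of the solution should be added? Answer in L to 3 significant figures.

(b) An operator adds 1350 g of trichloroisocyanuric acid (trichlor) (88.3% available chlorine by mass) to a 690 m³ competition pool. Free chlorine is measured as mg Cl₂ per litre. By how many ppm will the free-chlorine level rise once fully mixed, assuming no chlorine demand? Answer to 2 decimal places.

(a) [OCl⁻]/[HOCl] = 10^(pH − pKa) = 10^(7.55 − 7.43) = 1.318; fraction as HOCl = 1/(1 + 1.318) = 0.4314.
(a) Free chlorine required for 2.41 ppm HOCl: 2.41 / 0.4314 = 5.587 ppm.
(a) FC to add: 5.587 − 0.6 = 4.987 mg/L as Cl₂.
(a) Cl₂ equivalent: 4.987 mg/L × 865,000 L = 4314 g.
(a) Product at 10.0% available Cl: 4314 / 0.1 = 43,140 g.
(a) Volume: 43,140 g ÷ 1.19 g/mL = 36,250 mL.

(b) Volume: 690 m³ = 690,000 L.
(b) Available chlorine delivered: 1350 g × 0.883 = 1192 g as Cl₂.
(b) Concentration rise: 1192 g / 690,000 L = 1.728 mg/L = 1.73 ppm.

(a) 36.3 L; (b) 1.73 ppm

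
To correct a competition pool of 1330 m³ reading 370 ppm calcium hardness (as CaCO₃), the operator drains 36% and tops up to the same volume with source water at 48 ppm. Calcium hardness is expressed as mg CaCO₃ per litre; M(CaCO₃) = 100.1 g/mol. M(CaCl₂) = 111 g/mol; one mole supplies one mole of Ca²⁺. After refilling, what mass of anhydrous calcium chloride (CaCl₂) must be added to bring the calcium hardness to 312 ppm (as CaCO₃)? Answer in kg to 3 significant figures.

Volume: 1330 m³ = 1,330,000 L.
After draining 36% and refilling: 370 × 0.64 + 48 × 0.36 = 254.08 ppm.
Deficit to target: 312 − 254.08 = 57.92 mg/L.
As CaCO₃: 57.92 mg/L × 1,330,000 L = 77,030 g; ÷ 100.1 = 769.6 mol Ca²⁺.
Mass: 769.6 × 111 = 85,420 g.

85.4 kg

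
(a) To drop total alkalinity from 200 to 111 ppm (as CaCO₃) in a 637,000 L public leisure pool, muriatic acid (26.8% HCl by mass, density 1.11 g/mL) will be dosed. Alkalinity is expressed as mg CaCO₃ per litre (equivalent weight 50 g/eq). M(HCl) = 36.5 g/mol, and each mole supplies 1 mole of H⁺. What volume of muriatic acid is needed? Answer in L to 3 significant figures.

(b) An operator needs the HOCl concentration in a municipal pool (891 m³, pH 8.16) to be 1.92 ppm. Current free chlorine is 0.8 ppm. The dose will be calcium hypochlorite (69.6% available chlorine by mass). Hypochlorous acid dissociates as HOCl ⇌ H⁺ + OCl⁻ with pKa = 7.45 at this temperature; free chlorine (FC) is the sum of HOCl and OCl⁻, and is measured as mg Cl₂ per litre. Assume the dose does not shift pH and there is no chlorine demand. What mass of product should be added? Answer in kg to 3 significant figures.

(a) Alkalinity to neutralize: (200 − 111) = 89 mg/L as CaCO₃ × 637,000 L = 56,690 g as CaCO₃.
(a) Equivalents of H⁺ required: 56,690 ÷ 50 g/eq = 1134 eq = 1134 mol HCl.
(a) Mass of HCl: 1134 × 36.5 = 41,390 g.
(a) Mass of 26.8% solution: 41,390 / 0.268 = 154,400 g.
(a) Volume: 154,400 g ÷ 1.11 g/mL = 139,100 mL.

(b) Volume: 891 m³ = 891,000 L.
(b) [OCl⁻]/[HOCl] = 10^(pH − pKa) = 10^(8.16 − 7.45) = 5.129; fraction as HOCl = 1/(1 + 5.129) = 0.1632.
(b) Free chlorine required for 1.92 ppm HOCl: 1.92 / 0.1632 = 11.77 ppm.
(b) FC to add: 11.77 − 0.8 = 10.97 mg/L as Cl₂.
(b) Cl₂ equivalent: 10.97 mg/L × 891,000 L = 9772 g.
(b) Product at 69.6% available Cl: 9772 / 0.696 = 14,040 g.

(a) 139 L; (b) 14.0 kg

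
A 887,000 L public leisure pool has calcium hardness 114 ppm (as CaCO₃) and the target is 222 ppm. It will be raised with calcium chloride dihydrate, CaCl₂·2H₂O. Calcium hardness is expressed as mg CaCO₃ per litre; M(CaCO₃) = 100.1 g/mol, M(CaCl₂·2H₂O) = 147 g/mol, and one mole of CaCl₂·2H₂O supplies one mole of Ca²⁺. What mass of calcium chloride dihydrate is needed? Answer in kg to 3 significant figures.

141 kg

Hardness to add: (222 − 114) = 108 mg/L as CaCO₃ × 887,000 L = 95,800 g as CaCO₃.
Moles of Ca²⁺ (1 mol Ca²⁺ ≡ 1 mol CaCO₃): 95,800 / 100.1 g/mol = 957 mol.
Mass of CaCl₂·2H₂O: 957 × 147 = 140,700 g.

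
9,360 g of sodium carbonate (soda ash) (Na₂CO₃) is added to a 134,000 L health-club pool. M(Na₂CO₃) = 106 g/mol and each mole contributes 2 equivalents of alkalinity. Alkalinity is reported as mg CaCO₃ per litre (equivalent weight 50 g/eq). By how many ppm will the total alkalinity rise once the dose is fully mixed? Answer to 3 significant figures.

Moles of Na₂CO₃: 9,360 g ÷ 106 g/mol = 88.3 mol → 176.6 eq of alkalinity.
As CaCO₃: 176.6 eq × 50 g/eq = 8830 g.
Rise: 8830 g / 134,000 L × 1000 = 65.9 mg/L.

65.9 ppm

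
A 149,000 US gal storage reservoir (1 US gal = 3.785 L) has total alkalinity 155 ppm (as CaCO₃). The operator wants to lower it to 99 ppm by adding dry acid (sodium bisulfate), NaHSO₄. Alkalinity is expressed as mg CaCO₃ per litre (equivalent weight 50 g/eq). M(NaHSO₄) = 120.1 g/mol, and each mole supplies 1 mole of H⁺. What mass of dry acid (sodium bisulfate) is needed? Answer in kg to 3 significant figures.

Volume: 149,000 US gal × 3.785 L/gal = 563,965 L.
Alkalinity to neutralize: (155 − 99) = 56 mg/L as CaCO₃ × 563,965 L = 31,580 g as CaCO₃.
Equivalents of H⁺ required: 31,580 ÷ 50 g/eq = 631.6 eq = 631.6 mol NaHSO₄.
Mass of NaHSO₄: 631.6 × 120.1 = 75,860 g.

75.9 kg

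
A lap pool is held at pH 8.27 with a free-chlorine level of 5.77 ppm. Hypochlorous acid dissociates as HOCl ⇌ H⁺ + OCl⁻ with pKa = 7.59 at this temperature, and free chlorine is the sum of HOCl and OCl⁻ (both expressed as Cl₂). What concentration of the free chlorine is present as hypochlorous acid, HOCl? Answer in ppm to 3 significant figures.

0.997 ppm

[OCl⁻]/[HOCl] = 10^(pH − pKa) = 10^(8.27 − 7.59) = 10^0.68 = 4.786.
Fraction as HOCl = 1 / (1 + 4.786) = 0.1728.
HOCl = 0.1728 × 5.77 ppm = 0.9972 ppm.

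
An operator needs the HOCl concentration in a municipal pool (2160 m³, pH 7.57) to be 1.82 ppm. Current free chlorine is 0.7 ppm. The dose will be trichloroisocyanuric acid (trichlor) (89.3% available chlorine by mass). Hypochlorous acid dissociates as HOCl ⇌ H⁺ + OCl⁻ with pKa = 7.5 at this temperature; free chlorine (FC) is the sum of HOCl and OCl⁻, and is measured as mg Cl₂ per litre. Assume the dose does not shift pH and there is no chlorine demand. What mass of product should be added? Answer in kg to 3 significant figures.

7.88 kg

Volume: 2160 m³ = 2,160,000 L.
[OCl⁻]/[HOCl] = 10^(pH − pKa) = 10^(7.57 − 7.5) = 1.175; fraction as HOCl = 1/(1 + 1.175) = 0.4598.
Free chlorine required for 1.82 ppm HOCl: 1.82 / 0.4598 = 3.958 ppm.
FC to add: 3.958 − 0.7 = 3.258 mg/L as Cl₂.
Cl₂ equivalent: 3.258 mg/L × 2,160,000 L = 7038 g.
Product at 89.3% available Cl: 7038 / 0.893 = 7881 g.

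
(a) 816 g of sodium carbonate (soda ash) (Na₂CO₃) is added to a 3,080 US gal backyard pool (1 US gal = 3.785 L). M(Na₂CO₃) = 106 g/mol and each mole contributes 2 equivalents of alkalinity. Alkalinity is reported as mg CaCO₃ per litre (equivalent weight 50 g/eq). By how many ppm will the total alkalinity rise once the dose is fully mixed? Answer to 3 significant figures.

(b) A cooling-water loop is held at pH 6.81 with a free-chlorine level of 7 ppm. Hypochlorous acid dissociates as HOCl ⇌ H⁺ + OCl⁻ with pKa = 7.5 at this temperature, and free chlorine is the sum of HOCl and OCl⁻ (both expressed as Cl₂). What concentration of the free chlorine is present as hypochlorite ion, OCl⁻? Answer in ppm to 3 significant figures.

(a) Volume: 3,080 US gal × 3.785 L/gal = 11,658 L.
(a) Moles of Na₂CO₃: 816 g ÷ 106 g/mol = 7.698 mol → 15.4 eq of alkalinity.
(a) As CaCO₃: 15.4 eq × 50 g/eq = 769.8 g.
(a) Rise: 769.8 g / 11,658 L × 1000 = 66.03 mg/L.

(b) [OCl⁻]/[HOCl] = 10^(pH − pKa) = 10^(6.81 − 7.5) = 10^-0.69 = 0.2042.
(b) Fraction as HOCl = 1 / (1 + 0.2042) = 0.8304.
(b) OCl⁻ = (1 − 0.8304) × 7 ppm = 1.187 ppm.

(a) 66.0 ppm; (b) 1.19 ppm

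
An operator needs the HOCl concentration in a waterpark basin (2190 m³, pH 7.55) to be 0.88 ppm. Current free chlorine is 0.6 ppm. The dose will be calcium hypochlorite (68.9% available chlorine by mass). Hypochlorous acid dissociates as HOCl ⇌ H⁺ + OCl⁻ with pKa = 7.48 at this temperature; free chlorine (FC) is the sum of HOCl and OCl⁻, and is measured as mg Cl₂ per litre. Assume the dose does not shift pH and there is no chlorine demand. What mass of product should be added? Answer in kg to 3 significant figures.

4.18 kg

Volume: 2190 m³ = 2,190,000 L.
[OCl⁻]/[HOCl] = 10^(pH − pKa) = 10^(7.55 − 7.48) = 1.175; fraction as HOCl = 1/(1 + 1.175) = 0.4598.
Free chlorine required for 0.88 ppm HOCl: 0.88 / 0.4598 = 1.914 ppm.
FC to add: 1.914 − 0.6 = 1.314 mg/L as Cl₂.
Cl₂ equivalent: 1.314 mg/L × 2,190,000 L = 2877 g.
Product at 68.9% available Cl: 2877 / 0.689 = 4176 g.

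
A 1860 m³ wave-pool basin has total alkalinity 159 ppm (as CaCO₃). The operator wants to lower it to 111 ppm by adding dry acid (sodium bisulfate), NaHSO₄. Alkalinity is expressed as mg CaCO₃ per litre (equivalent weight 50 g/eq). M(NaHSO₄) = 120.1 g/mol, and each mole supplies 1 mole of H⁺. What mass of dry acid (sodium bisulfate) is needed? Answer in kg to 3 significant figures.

Volume: 1860 m³ = 1,860,000 L.
Alkalinity to neutralize: (159 − 111) = 48 mg/L as CaCO₃ × 1,860,000 L = 89,280 g as CaCO₃.
Equivalents of H⁺ required: 89,280 ÷ 50 g/eq = 1786 eq = 1786 mol NaHSO₄.
Mass of NaHSO₄: 1786 × 120.1 = 214,500 g.

214 kg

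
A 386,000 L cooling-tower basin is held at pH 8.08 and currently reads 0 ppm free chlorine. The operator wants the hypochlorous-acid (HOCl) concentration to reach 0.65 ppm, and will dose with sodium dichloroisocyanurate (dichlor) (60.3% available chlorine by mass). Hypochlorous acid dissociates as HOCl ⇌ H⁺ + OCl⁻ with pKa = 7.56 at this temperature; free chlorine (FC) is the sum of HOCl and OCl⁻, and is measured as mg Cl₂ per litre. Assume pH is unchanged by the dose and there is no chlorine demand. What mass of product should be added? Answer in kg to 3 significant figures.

1.79 kg

[OCl⁻]/[HOCl] = 10^(pH − pKa) = 10^(8.08 − 7.56) = 3.311; fraction as HOCl = 1/(1 + 3.311) = 0.2319.
Free chlorine required for 0.65 ppm HOCl: 0.65 / 0.2319 = 2.802 ppm.
FC to add: 2.802 − 0 = 2.802 mg/L as Cl₂.
Cl₂ equivalent: 2.802 mg/L × 386,000 L = 1082 g.
Product at 60.3% available Cl: 1082 / 0.603 = 1794 g.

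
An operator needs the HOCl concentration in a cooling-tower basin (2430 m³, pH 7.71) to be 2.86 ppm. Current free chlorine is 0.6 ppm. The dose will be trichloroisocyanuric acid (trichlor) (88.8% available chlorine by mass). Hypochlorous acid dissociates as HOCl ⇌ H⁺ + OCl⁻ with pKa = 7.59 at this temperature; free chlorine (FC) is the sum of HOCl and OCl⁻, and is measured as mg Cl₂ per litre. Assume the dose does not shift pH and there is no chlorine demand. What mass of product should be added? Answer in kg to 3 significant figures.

16.5 kg

Volume: 2430 m³ = 2,430,000 L.
[OCl⁻]/[HOCl] = 10^(pH − pKa) = 10^(7.71 − 7.59) = 1.318; fraction as HOCl = 1/(1 + 1.318) = 0.4314.
Free chlorine required for 2.86 ppm HOCl: 2.86 / 0.4314 = 6.63 ppm.
FC to add: 6.63 − 0.6 = 6.03 mg/L as Cl₂.
Cl₂ equivalent: 6.03 mg/L × 2,430,000 L = 14,650 g.
Product at 88.8% available Cl: 14,650 / 0.888 = 16,500 g.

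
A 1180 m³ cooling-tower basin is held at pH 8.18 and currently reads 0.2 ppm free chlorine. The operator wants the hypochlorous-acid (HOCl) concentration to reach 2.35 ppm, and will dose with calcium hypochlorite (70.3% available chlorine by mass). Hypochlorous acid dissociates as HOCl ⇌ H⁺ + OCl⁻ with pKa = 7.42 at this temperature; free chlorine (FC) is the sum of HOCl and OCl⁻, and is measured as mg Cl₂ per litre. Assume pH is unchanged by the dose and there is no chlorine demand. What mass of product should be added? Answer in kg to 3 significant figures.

Volume: 1180 m³ = 1,180,000 L.
[OCl⁻]/[HOCl] = 10^(pH − pKa) = 10^(8.18 − 7.42) = 5.754; fraction as HOCl = 1/(1 + 5.754) = 0.1481.
Free chlorine required for 2.35 ppm HOCl: 2.35 / 0.1481 = 15.87 ppm.
FC to add: 15.87 − 0.2 = 15.67 mg/L as Cl₂.
Cl₂ equivalent: 15.67 mg/L × 1,180,000 L = 18,490 g.
Product at 70.3% available Cl: 18,490 / 0.703 = 26,310 g.

26.3 kg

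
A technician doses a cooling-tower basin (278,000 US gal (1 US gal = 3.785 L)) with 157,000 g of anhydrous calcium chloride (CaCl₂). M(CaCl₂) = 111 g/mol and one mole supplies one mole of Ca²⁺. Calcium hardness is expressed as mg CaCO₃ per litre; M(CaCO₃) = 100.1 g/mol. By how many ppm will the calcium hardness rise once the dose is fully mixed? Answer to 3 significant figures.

135 ppm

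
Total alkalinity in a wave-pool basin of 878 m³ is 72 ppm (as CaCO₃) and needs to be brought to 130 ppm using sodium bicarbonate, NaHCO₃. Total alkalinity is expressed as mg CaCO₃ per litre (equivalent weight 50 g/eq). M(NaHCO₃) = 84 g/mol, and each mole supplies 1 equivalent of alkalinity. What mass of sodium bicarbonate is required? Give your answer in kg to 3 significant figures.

Volume: 878 m³ = 878,000 L.
Alkalinity to add: (130 − 72) = 58 mg/L as CaCO₃ × 878,000 L = 50,920 g as CaCO₃.
Equivalents: 50,920 g ÷ 50 g/eq = 1018 eq.
NaHCO₃ supplies 1 eq per mole → 1018 mol.
Mass: 1018 mol × 84 g/mol = 85,550 g.

85.6 kg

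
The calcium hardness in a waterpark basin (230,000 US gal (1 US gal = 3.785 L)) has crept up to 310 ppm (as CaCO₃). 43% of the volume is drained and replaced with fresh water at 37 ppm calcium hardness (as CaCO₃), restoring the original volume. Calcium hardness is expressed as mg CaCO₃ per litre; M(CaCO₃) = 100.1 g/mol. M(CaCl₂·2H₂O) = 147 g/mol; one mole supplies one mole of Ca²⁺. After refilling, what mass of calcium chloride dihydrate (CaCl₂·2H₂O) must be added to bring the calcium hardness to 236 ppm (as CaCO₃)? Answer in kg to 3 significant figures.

Volume: 230,000 US gal × 3.785 L/gal = 870,550 L.
After draining 43% and refilling: 310 × 0.57 + 37 × 0.43 = 192.61 ppm.
Deficit to target: 236 − 192.61 = 43.39 mg/L.
As CaCO₃: 43.39 mg/L × 870,550 L = 37,770 g; ÷ 100.1 = 377.4 mol Ca²⁺.
Mass: 377.4 × 147 = 55,470 g.

55.5 kg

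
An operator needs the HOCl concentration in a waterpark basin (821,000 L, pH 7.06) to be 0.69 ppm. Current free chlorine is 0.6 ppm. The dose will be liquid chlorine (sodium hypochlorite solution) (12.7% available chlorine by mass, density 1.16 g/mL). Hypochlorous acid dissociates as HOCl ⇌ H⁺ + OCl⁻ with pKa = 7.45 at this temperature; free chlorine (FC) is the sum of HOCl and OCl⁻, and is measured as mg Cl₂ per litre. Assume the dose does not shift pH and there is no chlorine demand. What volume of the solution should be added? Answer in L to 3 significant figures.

2.07 L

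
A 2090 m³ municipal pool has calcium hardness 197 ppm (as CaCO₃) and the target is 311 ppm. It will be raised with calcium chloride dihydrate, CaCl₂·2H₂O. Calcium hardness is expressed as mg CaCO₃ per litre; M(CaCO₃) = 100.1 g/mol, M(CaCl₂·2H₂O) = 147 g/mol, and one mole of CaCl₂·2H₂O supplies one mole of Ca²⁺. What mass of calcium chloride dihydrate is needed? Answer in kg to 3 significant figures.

Volume: 2090 m³ = 2,090,000 L.
Hardness to add: (311 − 197) = 114 mg/L as CaCO₃ × 2,090,000 L = 238,300 g as CaCO₃.
Moles of Ca²⁺ (1 mol Ca²⁺ ≡ 1 mol CaCO₃): 238,300 / 100.1 g/mol = 2380 mol.
Mass of CaCl₂·2H₂O: 2380 × 147 = 349,900 g.

350 kg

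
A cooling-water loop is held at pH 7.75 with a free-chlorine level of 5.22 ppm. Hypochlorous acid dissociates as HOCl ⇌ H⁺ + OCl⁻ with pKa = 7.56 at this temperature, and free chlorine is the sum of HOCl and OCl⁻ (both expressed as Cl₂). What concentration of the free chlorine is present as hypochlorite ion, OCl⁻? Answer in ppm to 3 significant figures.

3.17 ppm

[OCl⁻]/[HOCl] = 10^(pH − pKa) = 10^(7.75 − 7.56) = 10^0.19 = 1.549.
Fraction as HOCl = 1 / (1 + 1.549) = 0.3923.
OCl⁻ = (1 − 0.3923) × 5.22 ppm = 3.172 ppm.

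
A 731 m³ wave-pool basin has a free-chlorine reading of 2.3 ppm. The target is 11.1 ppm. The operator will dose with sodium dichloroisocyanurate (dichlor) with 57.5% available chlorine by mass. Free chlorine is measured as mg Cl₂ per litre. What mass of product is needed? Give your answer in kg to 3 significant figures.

Volume: 731 m³ = 731,000 L.
Chlorine deficit: 11.1 − 2.3 = 8.8 ppm = 8.8 mg/L as Cl₂.
Cl₂ equivalent needed: 8.8 mg/L × 731,000 L = 6,433,000 mg = 6433 g.
Product at 57.5% available chlorine: 6433 / 0.575 = 11,190 g.

11.2 kg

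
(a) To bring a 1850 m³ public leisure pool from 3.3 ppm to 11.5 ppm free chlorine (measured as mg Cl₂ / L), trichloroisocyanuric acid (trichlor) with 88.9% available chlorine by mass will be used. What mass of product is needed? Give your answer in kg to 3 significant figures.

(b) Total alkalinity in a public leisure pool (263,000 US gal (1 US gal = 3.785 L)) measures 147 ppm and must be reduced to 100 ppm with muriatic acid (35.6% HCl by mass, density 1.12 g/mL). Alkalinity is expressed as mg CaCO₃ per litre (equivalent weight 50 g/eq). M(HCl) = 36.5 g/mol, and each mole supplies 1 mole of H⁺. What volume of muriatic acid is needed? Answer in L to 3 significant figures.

(a) 17.1 kg; (b) 85.7 L

(a) Volume: 1850 m³ = 1,850,000 L.
(a) Chlorine deficit: 11.5 − 3.3 = 8.2 ppm = 8.2 mg/L as Cl₂.
(a) Cl₂ equivalent needed: 8.2 mg/L × 1,850,000 L = 15,170,000 mg = 15,170 g.
(a) Product at 88.9% available chlorine: 15,170 / 0.889 = 17,060 g.

(b) Volume: 263,000 US gal × 3.785 L/gal = 995,455 L.
(b) Alkalinity to neutralize: (147 − 100) = 47 mg/L as CaCO₃ × 995,455 L = 46,790 g as CaCO₃.
(b) Equivalents of H⁺ required: 46,790 ÷ 50 g/eq = 935.7 eq = 935.7 mol HCl.
(b) Mass of HCl: 935.7 × 36.5 = 34,150 g.
(b) Mass of 35.6% solution: 34,150 / 0.356 = 95,940 g.
(b) Volume: 95,940 g ÷ 1.12 g/mL = 85,660 mL.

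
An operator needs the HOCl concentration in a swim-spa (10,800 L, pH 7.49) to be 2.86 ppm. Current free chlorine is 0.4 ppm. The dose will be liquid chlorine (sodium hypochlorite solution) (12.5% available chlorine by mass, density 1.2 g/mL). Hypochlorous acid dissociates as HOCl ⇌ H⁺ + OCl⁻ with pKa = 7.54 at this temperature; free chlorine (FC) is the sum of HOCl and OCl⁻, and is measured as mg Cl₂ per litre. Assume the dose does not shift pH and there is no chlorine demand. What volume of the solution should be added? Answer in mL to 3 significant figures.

[OCl⁻]/[HOCl] = 10^(pH − pKa) = 10^(7.49 − 7.54) = 0.8913; fraction as HOCl = 1/(1 + 0.8913) = 0.5288.
Free chlorine required for 2.86 ppm HOCl: 2.86 / 0.5288 = 5.409 ppm.
FC to add: 5.409 − 0.4 = 5.009 mg/L as Cl₂.
Cl₂ equivalent: 5.009 mg/L × 10,800 L = 54.1 g.
Product at 12.5% available Cl: 54.1 / 0.125 = 432.8 g.
Volume: 432.8 g ÷ 1.2 g/mL = 360.6 mL.

361 mL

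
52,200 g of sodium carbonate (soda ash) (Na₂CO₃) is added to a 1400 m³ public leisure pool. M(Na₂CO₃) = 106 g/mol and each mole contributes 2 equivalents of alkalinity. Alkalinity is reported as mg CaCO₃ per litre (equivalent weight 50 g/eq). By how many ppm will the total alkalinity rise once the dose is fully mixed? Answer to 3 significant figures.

35.2 ppm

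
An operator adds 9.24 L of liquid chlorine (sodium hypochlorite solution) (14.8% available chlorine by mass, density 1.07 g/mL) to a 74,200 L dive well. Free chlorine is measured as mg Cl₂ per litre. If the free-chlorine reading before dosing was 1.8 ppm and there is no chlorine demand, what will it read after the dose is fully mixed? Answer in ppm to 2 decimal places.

21.52 ppm

Mass of solution: 9.24 L × 1000 mL/L × 1.07 g/mL = 9887 g.
Available chlorine delivered: 9887 g × 0.148 = 1463 g as Cl₂.
Concentration rise: 1463 g / 74,200 L = 19.72 mg/L = 19.72 ppm.
Final FC: 1.8 + 19.72 = 21.52 ppm.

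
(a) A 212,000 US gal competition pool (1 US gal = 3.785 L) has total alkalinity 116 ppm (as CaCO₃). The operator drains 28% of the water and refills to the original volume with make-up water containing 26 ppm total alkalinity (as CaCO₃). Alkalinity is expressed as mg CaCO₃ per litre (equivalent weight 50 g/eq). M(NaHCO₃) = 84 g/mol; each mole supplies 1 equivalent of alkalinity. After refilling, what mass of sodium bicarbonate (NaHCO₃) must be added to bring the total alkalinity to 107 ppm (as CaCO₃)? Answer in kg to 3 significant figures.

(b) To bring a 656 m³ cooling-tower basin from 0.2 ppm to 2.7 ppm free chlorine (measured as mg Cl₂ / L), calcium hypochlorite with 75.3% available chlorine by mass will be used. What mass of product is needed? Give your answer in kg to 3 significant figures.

(a) 21.8 kg; (b) 2.18 kg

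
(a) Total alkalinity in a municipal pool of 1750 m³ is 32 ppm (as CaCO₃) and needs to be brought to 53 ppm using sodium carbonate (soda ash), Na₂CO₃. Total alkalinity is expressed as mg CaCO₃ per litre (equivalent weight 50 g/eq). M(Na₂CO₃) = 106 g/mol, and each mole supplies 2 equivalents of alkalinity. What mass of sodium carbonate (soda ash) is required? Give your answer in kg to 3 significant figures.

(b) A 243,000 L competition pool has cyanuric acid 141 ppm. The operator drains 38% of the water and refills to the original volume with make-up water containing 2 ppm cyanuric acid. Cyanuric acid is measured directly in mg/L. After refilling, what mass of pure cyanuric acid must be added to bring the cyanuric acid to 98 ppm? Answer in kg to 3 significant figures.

(a) Volume: 1750 m³ = 1,750,000 L.
(a) Alkalinity to add: (53 − 32) = 21 mg/L as CaCO₃ × 1,750,000 L = 36,750 g as CaCO₃.
(a) Equivalents: 36,750 g ÷ 50 g/eq = 735 eq.
(a) Each mole of Na₂CO₃ supplies 2 eq, so 735 / 2 = 367.5 mol.
(a) Mass: 367.5 mol × 106 g/mol = 38,960 g.

(b) After draining 38% and refilling: 141 × 0.62 + 2 × 0.38 = 88.18 ppm.
(b) Deficit to target: 98 − 88.18 = 9.82 mg/L.
(b) Mass: 9.82 mg/L × 243,000 L = 2386 g cyanuric acid.

(a) 39.0 kg; (b) 2.39 kg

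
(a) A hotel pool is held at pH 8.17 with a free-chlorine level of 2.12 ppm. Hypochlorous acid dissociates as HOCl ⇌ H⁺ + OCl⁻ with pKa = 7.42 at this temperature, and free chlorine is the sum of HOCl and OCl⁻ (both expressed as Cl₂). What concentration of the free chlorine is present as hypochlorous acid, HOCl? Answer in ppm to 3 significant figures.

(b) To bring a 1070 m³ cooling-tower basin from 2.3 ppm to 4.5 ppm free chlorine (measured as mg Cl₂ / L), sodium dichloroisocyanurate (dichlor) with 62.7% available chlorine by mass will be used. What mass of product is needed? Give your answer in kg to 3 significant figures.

(a) [OCl⁻]/[HOCl] = 10^(pH − pKa) = 10^(8.17 − 7.42) = 10^0.75 = 5.623.
(a) Fraction as HOCl = 1 / (1 + 5.623) = 0.151.
(a) HOCl = 0.151 × 2.12 ppm = 0.3201 ppm.

(b) Volume: 1070 m³ = 1,070,000 L.
(b) Chlorine deficit: 4.5 − 2.3 = 2.2 ppm = 2.2 mg/L as Cl₂.
(b) Cl₂ equivalent needed: 2.2 mg/L × 1,070,000 L = 2,354,000 mg = 2354 g.
(b) Product at 62.7% available chlorine: 2354 / 0.627 = 3754 g.

(a) 0.320 ppm; (b) 3.75 kg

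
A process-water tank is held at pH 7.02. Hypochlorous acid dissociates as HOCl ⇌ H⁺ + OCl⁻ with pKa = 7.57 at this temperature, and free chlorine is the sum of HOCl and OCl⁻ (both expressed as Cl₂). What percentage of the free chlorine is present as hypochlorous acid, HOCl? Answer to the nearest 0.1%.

78.0%

[OCl⁻]/[HOCl] = 10^(pH − pKa) = 10^(7.02 − 7.57) = 10^-0.55 = 0.2818.
Fraction as HOCl = 1 / (1 + 0.2818) = 0.7801.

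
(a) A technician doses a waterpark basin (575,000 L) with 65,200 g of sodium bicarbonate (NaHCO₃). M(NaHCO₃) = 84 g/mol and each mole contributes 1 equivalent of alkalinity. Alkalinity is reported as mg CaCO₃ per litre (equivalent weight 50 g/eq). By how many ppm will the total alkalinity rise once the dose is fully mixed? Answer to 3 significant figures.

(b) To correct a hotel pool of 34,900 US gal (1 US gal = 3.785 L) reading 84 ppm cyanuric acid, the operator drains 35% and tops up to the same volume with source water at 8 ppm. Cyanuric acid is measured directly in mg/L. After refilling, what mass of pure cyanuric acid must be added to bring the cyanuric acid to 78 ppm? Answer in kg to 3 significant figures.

(a) 67.5 ppm; (b) 2.72 kg

(a) Moles of NaHCO₃: 65,200 g ÷ 84 g/mol = 776.2 mol → 776.2 eq of alkalinity.
(a) As CaCO₃: 776.2 eq × 50 g/eq = 38,810 g.
(a) Rise: 38,810 g / 575,000 L × 1000 = 67.49 mg/L.

(b) Volume: 34,900 US gal × 3.785 L/gal = 132,096 L.
(b) After draining 35% and refilling: 84 × 0.65 + 8 × 0.35 = 57.4 ppm.
(b) Deficit to target: 78 − 57.4 = 20.6 mg/L.
(b) Mass: 20.6 mg/L × 132,096 L = 2721 g cyanuric acid.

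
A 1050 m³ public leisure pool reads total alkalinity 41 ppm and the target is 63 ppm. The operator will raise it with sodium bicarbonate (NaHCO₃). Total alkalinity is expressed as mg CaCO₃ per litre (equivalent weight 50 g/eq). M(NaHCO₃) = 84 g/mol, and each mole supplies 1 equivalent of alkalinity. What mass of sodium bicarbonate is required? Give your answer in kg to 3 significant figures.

Volume: 1050 m³ = 1,050,000 L.
Alkalinity to add: (63 − 41) = 22 mg/L as CaCO₃ × 1,050,000 L = 23,100 g as CaCO₃.
Equivalents: 23,100 g ÷ 50 g/eq = 462 eq.
NaHCO₃ supplies 1 eq per mole → 462 mol.
Mass: 462 mol × 84 g/mol = 38,810 g.

38.8 kg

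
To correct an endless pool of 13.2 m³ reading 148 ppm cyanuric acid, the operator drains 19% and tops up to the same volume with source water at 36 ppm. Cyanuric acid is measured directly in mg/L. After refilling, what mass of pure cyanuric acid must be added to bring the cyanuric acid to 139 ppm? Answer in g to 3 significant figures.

Volume: 13.2 m³ = 13,200 L.
After draining 19% and refilling: 148 × 0.81 + 36 × 0.19 = 126.72 ppm.
Deficit to target: 139 − 126.72 = 12.28 mg/L.
Mass: 12.28 mg/L × 13,200 L = 162.1 g cyanuric acid.

162 g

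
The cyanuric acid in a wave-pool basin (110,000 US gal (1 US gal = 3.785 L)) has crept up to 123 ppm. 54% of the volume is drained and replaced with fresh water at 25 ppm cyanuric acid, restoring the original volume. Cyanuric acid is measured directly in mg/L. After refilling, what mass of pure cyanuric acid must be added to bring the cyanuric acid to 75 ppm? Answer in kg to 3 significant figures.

2.05 kg

Volume: 110,000 US gal × 3.785 L/gal = 416,350 L.
After draining 54% and refilling: 123 × 0.46 + 25 × 0.54 = 70.08 ppm.
Deficit to target: 75 − 70.08 = 4.92 mg/L.
Mass: 4.92 mg/L × 416,350 L = 2048 g cyanuric acid.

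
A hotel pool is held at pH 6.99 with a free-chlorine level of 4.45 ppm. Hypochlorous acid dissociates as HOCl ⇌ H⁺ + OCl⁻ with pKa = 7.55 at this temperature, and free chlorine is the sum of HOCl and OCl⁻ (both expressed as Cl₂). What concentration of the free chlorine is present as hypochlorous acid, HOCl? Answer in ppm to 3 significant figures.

[OCl⁻]/[HOCl] = 10^(pH − pKa) = 10^(6.99 − 7.55) = 10^-0.56 = 0.2754.
Fraction as HOCl = 1 / (1 + 0.2754) = 0.7841.
HOCl = 0.7841 × 4.45 ppm = 3.489 ppm.

3.49 ppm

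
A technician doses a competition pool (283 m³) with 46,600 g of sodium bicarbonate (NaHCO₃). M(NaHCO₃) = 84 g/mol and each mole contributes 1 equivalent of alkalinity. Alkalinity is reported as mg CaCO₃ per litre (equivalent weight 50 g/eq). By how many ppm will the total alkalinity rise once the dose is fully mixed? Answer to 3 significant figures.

Volume: 283 m³ = 283,000 L.
Moles of NaHCO₃: 46,600 g ÷ 84 g/mol = 554.8 mol → 554.8 eq of alkalinity.
As CaCO₃: 554.8 eq × 50 g/eq = 27,740 g.
Rise: 27,740 g / 283,000 L × 1000 = 98.01 mg/L.

98.0 ppm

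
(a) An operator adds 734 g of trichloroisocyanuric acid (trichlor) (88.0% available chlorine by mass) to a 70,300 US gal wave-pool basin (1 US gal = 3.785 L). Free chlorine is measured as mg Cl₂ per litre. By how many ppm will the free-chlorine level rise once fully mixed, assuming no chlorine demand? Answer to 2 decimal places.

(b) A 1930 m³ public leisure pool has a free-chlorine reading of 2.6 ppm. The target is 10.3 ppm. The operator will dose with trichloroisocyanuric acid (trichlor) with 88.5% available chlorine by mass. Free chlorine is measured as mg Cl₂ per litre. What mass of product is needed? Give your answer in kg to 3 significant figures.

(a) Volume: 70,300 US gal × 3.785 L/gal = 266,086 L.
(a) Available chlorine delivered: 734 g × 0.88 = 645.9 g as Cl₂.
(a) Concentration rise: 645.9 g / 266,086 L = 2.427 mg/L = 2.43 ppm.

(b) Volume: 1930 m³ = 1,930,000 L.
(b) Chlorine deficit: 10.3 − 2.6 = 7.7 ppm = 7.7 mg/L as Cl₂.
(b) Cl₂ equivalent needed: 7.7 mg/L × 1,930,000 L = 14,860,000 mg = 14,860 g.
(b) Product at 88.5% available chlorine: 14,860 / 0.885 = 16,790 g.

(a) 2.43 ppm; (b) 16.8 kg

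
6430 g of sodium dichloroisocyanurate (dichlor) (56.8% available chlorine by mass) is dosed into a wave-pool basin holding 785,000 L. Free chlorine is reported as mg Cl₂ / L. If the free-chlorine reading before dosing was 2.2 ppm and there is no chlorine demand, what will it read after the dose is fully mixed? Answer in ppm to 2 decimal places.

6.85 ppm

Available chlorine delivered: 6430 g × 0.568 = 3652 g as Cl₂.
Concentration rise: 3652 g / 785,000 L = 4.653 mg/L = 4.65 ppm.
Final FC: 2.2 + 4.65 = 6.85 ppm.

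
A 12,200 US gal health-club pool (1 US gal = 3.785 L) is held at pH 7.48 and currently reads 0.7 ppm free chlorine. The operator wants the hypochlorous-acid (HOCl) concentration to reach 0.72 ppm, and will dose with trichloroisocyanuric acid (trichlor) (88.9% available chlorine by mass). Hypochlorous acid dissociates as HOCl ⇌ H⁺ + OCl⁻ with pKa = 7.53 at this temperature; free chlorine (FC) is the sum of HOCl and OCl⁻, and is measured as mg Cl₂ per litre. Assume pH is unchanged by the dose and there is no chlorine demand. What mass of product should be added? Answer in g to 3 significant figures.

34.4 g

Volume: 12,200 US gal × 3.785 L/gal = 46,177 L.
[OCl⁻]/[HOCl] = 10^(pH − pKa) = 10^(7.48 − 7.53) = 0.8913; fraction as HOCl = 1/(1 + 0.8913) = 0.5288.
Free chlorine required for 0.72 ppm HOCl: 0.72 / 0.5288 = 1.362 ppm.
FC to add: 1.362 − 0.7 = 0.6617 mg/L as Cl₂.
Cl₂ equivalent: 0.6617 mg/L × 46,177 L = 30.56 g.
Product at 88.9% available Cl: 30.56 / 0.889 = 34.37 g.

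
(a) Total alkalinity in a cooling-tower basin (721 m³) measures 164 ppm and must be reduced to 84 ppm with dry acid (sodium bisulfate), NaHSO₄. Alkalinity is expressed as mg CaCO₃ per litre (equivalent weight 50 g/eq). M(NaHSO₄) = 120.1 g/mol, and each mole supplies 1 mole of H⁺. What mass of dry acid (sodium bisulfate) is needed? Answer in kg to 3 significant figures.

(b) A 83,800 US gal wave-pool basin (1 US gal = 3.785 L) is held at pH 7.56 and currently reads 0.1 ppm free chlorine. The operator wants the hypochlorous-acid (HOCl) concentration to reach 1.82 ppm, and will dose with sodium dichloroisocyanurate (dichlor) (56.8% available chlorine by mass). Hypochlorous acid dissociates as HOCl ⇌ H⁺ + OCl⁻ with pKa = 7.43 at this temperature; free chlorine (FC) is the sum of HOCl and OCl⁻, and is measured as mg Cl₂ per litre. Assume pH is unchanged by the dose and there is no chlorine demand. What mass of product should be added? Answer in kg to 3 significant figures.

(a) Volume: 721 m³ = 721,000 L.
(a) Alkalinity to neutralize: (164 − 84) = 80 mg/L as CaCO₃ × 721,000 L = 57,680 g as CaCO₃.
(a) Equivalents of H⁺ required: 57,680 ÷ 50 g/eq = 1154 eq = 1154 mol NaHSO₄.
(a) Mass of NaHSO₄: 1154 × 120.1 = 138,500 g.

(b) Volume: 83,800 US gal × 3.785 L/gal = 317,183 L.
(b) [OCl⁻]/[HOCl] = 10^(pH − pKa) = 10^(7.56 − 7.43) = 1.349; fraction as HOCl = 1/(1 + 1.349) = 0.4257.
(b) Free chlorine required for 1.82 ppm HOCl: 1.82 / 0.4257 = 4.275 ppm.
(b) FC to add: 4.275 − 0.1 = 4.175 mg/L as Cl₂.
(b) Cl₂ equivalent: 4.175 mg/L × 317,183 L = 1324 g.
(b) Product at 56.8% available Cl: 1324 / 0.568 = 2331 g.

(a) 139 kg; (b) 2.33 kg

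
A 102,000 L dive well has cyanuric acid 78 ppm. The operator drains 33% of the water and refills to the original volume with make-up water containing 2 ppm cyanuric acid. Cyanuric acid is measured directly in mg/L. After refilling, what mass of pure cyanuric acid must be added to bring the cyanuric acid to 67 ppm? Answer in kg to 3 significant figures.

After draining 33% and refilling: 78 × 0.67 + 2 × 0.33 = 52.92 ppm.
Deficit to target: 67 − 52.92 = 14.08 mg/L.
Mass: 14.08 mg/L × 102,000 L = 1436 g cyanuric acid.

1.44 kg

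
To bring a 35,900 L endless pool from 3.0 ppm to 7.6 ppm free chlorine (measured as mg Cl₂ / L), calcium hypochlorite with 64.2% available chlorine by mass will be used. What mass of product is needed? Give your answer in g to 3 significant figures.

Chlorine deficit: 7.6 − 3.0 = 4.6 ppm = 4.6 mg/L as Cl₂.
Cl₂ equivalent needed: 4.6 mg/L × 35,900 L = 165,100 mg = 165.1 g.
Product at 64.2% available chlorine: 165.1 / 0.642 = 257.2 g.

257 g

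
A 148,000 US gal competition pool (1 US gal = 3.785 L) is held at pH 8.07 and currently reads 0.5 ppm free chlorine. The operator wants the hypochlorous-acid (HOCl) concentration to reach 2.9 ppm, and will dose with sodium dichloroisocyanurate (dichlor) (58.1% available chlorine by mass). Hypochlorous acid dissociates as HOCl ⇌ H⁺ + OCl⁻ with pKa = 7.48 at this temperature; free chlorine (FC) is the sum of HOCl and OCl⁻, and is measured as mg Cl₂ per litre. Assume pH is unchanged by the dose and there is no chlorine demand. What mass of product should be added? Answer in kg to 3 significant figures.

Volume: 148,000 US gal × 3.785 L/gal = 560,180 L.
[OCl⁻]/[HOCl] = 10^(pH − pKa) = 10^(8.07 − 7.48) = 3.89; fraction as HOCl = 1/(1 + 3.89) = 0.2045.
Free chlorine required for 2.9 ppm HOCl: 2.9 / 0.2045 = 14.18 ppm.
FC to add: 14.18 − 0.5 = 13.68 mg/L as Cl₂.
Cl₂ equivalent: 13.68 mg/L × 560,180 L = 7665 g.
Product at 58.1% available Cl: 7665 / 0.581 = 13,190 g.

13.2 kg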